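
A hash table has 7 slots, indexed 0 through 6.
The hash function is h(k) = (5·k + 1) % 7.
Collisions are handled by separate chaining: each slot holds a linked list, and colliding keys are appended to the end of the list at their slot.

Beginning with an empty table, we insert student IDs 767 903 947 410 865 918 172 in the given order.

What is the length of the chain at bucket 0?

4

767 -> bucket 0
903 -> bucket 1
947 -> bucket 4
410 -> bucket 0 (collision)
865 -> bucket 0 (collision)
918 -> bucket 6
172 -> bucket 0 (collision)
Final buckets:
0: 767 -> 410 -> 865 -> 172
1: 903
2: .
3: .
4: 947
5: .
6: 918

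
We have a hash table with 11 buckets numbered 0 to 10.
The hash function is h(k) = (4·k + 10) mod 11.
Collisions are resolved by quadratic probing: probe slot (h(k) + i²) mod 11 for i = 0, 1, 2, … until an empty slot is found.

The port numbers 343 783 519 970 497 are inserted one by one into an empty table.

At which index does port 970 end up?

343 hashes to 7; slot 7 is free -> place at 7.
783 hashes to 7; 7 taken -> place at 8.
519 hashes to 7; 7,8 taken -> place at 0.
970 hashes to 7; 7,8,0 taken -> place at 5.
497 hashes to 7; 7,8,0,5 taken -> place at 1.
Table: [519, 497, -, -, -, 970, -, 343, 783, -, -]

5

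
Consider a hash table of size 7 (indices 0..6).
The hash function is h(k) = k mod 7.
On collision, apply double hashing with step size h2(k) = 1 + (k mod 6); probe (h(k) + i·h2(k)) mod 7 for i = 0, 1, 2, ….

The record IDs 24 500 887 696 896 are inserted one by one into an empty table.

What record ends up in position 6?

Insert 24: h=3, slot 3 empty => index 3.
Insert 500: h=3, h2=3, slot 3 occupied => index 6.
Insert 887: h=5, slot 5 empty => index 5.
Insert 696: h=3, h2=1, slot 3 occupied => index 4.
Insert 896: h=0, slot 0 empty => index 0.
Table: [896, ∅, ∅, 24, 696, 887, 500]

500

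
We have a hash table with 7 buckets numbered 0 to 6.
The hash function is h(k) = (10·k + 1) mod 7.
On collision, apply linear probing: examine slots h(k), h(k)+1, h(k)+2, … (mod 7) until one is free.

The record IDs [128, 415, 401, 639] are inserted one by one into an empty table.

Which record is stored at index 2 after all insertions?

128 hashes to 0; slot 0 is free -> place at 0.
415 hashes to 0; 0 taken -> place at 1.
401 hashes to 0; 0,1 taken -> place at 2.
639 hashes to 0; 0,1,2 taken -> place at 3.
Table: [128, 415, 401, 639, ., ., .]

401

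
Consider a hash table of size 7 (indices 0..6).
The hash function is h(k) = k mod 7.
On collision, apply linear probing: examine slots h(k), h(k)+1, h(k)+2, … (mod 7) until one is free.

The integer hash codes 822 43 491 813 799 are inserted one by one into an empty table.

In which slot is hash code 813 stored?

822 hashes to 3; slot 3 is free => place at 3.
43 hashes to 1; slot 1 is free => place at 1.
491 hashes to 1; 1 taken => place at 2.
813 hashes to 1; 1,2,3 taken => place at 4.
799 hashes to 1; 1,2,3,4 taken => place at 5.
Table: [., 43, 491, 822, 813, 799, .]

4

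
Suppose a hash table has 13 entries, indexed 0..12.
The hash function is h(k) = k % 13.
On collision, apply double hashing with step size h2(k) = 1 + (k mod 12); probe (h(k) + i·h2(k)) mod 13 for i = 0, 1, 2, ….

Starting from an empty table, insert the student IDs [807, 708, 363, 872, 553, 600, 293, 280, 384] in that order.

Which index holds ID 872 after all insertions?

10

807: h=1 -> slot 1
708: h=6 -> slot 6
363: h=12 -> slot 12
872: h=1, h2=9, probe 1,10 -> slot 10
553: h=7 -> slot 7
600: h=2 -> slot 2
293: h=7, h2=6, probe 7,0 -> slot 0
280: h=7, h2=5, probe 7,12,4 -> slot 4
384: h=7, h2=1, probe 7,8 -> slot 8
Table: [293, 807, 600, ∅, 280, ∅, 708, 553, 384, ∅, 872, ∅, 363]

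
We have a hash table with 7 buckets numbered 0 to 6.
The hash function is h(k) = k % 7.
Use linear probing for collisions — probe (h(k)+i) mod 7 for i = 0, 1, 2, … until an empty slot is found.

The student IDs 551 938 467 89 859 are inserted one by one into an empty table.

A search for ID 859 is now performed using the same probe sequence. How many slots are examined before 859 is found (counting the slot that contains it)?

Insert 551: h=5, slot 5 empty => index 5.
Insert 938: h=0, slot 0 empty => index 0.
Insert 467: h=5, slot 5 occupied => index 6.
Insert 89: h=5, slots 5,6,0 occupied => index 1.
Insert 859: h=5, slots 5,6,0,1 occupied => index 2.
Table: [938, 89, 859, ., ., 551, 467]
Lookup 859: h=5, probe 5,6,0,1,2 → found at 2.

5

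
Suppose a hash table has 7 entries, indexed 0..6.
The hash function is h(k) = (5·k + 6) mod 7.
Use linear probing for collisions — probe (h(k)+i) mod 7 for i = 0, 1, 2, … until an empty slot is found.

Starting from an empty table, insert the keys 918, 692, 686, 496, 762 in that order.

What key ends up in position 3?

Insert 918: h=4, slot 4 empty -> index 4.
Insert 692: h=1, slot 1 empty -> index 1.
Insert 686: h=6, slot 6 empty -> index 6.
Insert 496: h=1, slot 1 occupied -> index 2.
Insert 762: h=1, slots 1,2 occupied -> index 3.
Table: [-, 692, 496, 762, 918, -, 686]

762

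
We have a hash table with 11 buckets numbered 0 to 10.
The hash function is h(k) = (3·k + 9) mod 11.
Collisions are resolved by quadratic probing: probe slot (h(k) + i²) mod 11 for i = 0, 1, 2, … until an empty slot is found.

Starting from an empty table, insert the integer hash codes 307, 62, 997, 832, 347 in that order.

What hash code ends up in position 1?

Insert 307: h=6, slot 6 empty => index 6.
Insert 62: h=8, slot 8 empty => index 8.
Insert 997: h=8, slot 8 occupied => index 9.
Insert 832: h=8, slots 8,9 occupied => index 1.
Insert 347: h=5, slot 5 empty => index 5.
Table: [_, 832, _, _, _, 347, 307, _, 62, 997, _]

832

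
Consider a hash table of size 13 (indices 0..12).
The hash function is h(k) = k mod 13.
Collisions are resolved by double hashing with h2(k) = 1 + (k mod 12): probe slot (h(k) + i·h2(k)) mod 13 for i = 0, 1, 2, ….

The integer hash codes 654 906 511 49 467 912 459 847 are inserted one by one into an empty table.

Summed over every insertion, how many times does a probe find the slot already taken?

Insert 654: h=4, slot 4 empty → index 4.
Insert 906: h=9, slot 9 empty → index 9.
Insert 511: h=4, h2=8, slot 4 occupied → index 12.
Insert 49: h=10, slot 10 empty → index 10.
Insert 467: h=12, h2=12, slot 12 occupied → index 11.
Insert 912: h=2, slot 2 empty → index 2.
Insert 459: h=4, h2=4, slot 4 occupied → index 8.
Insert 847: h=2, h2=8, slots 2,10 occupied → index 5.
Table: [., ., 912, ., 654, 847, ., ., 459, 906, 49, 467, 511]

5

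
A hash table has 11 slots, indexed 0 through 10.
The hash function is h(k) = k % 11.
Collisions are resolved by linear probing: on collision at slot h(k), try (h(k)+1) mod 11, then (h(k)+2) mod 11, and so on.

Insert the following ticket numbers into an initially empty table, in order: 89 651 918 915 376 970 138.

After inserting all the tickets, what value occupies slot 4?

89: h=1 → slot 1
651: h=2 → slot 2
918: h=5 → slot 5
915: h=2, probe 2,3 → slot 3
376: h=2, probe 2,3,4 → slot 4
970: h=2, probe 2,3,4,5,6 → slot 6
138: h=6, probe 6,7 → slot 7
Table: [_, 89, 651, 915, 376, 918, 970, 138, _, _, _]

376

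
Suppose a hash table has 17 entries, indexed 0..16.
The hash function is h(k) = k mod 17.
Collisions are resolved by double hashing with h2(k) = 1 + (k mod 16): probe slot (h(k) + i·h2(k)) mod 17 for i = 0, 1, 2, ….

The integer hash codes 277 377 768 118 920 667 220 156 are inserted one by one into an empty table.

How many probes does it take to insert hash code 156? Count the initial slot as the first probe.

Insert 277: h=5, slot 5 empty -> index 5.
Insert 377: h=3, slot 3 empty -> index 3.
Insert 768: h=3, h2=1, slot 3 occupied -> index 4.
Insert 118: h=16, slot 16 empty -> index 16.
Insert 920: h=2, slot 2 empty -> index 2.
Insert 667: h=4, h2=12, slots 4,16 occupied -> index 11.
Insert 220: h=16, h2=13, slot 16 occupied -> index 12.
Insert 156: h=3, h2=13, slots 3,16,12 occupied -> index 8.
Table: [∅, ∅, 920, 377, 768, 277, ∅, ∅, 156, ∅, ∅, 667, 220, ∅, ∅, ∅, 118]

4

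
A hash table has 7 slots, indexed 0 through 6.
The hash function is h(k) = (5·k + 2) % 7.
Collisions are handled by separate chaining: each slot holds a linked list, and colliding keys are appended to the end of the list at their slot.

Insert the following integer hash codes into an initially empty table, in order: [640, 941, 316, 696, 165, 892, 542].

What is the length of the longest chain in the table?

5

640 → bucket 3
941 → bucket 3 (collision)
316 → bucket 0
696 → bucket 3 (collision)
165 → bucket 1
892 → bucket 3 (collision)
542 → bucket 3 (collision)
Final buckets:
0: 316
1: 165
2: ∅
3: 640 -> 941 -> 696 -> 892 -> 542
4: ∅
5: ∅
6: ∅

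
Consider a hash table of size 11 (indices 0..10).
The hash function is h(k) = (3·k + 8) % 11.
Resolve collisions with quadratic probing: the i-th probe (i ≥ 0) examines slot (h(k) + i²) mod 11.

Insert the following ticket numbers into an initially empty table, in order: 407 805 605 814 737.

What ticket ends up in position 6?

737

407: h=8 → slot 8
805: h=3 → slot 3
605: h=8, probe 8,9 → slot 9
814: h=8, probe 8,9,1 → slot 1
737: h=8, probe 8,9,1,6 → slot 6
Table: [∅, 814, ∅, 805, ∅, ∅, 737, ∅, 407, 605, ∅]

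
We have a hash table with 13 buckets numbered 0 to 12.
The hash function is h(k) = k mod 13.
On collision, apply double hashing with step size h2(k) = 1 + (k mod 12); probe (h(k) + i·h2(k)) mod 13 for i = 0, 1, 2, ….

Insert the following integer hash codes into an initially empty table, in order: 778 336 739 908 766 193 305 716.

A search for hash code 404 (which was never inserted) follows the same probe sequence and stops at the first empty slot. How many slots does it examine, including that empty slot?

4

778: h=11 → slot 11
336: h=11, h2=1, probe 11,12 → slot 12
739: h=11, h2=8, probe 11,6 → slot 6
908: h=11, h2=9, probe 11,7 → slot 7
766: h=12, h2=11, probe 12,10 → slot 10
193: h=11, h2=2, probe 11,0 → slot 0
305: h=6, h2=6, probe 6,12,5 → slot 5
716: h=1 → slot 1
Table: [193, 716, -, -, -, 305, 739, 908, -, -, 766, 778, 336]
Lookup 404: h=1, h2=9, probe 1,10,6,2 → slot 2 empty, not found.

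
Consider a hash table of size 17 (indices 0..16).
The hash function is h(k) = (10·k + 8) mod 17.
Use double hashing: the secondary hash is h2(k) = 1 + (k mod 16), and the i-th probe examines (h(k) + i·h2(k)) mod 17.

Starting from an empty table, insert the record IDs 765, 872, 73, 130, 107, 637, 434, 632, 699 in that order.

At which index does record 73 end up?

Insert 765: h=8, slot 8 empty -> index 8.
Insert 872: h=7, slot 7 empty -> index 7.
Insert 73: h=7, h2=10, slot 7 occupied -> index 0.
Insert 130: h=16, slot 16 empty -> index 16.
Insert 107: h=7, h2=12, slot 7 occupied -> index 2.
Insert 637: h=3, slot 3 empty -> index 3.
Insert 434: h=13, slot 13 empty -> index 13.
Insert 632: h=4, slot 4 empty -> index 4.
Insert 699: h=11, slot 11 empty -> index 11.
Table: [73, ., 107, 637, 632, ., ., 872, 765, ., ., 699, ., 434, ., ., 130]

0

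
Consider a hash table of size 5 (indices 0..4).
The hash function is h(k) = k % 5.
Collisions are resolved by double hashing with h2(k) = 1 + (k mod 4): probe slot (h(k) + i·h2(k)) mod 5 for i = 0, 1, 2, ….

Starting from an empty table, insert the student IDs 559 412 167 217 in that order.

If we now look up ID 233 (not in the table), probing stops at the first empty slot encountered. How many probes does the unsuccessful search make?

559 hashes to 4; slot 4 is free → place at 4.
412 hashes to 2; slot 2 is free → place at 2.
167 hashes to 2, h2=4; 2 taken → place at 1.
217 hashes to 2, h2=2; 2,4,1 taken → place at 3.
Table: [-, 167, 412, 217, 559]
Lookup 233: h=3, h2=2, probe 3,0 → slot 0 empty, not found.

2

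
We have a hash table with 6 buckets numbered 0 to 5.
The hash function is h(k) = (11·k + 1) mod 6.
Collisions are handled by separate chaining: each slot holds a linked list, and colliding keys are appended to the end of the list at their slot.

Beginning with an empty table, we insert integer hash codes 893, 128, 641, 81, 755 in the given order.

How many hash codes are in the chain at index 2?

Insert 893: h=2, bucket 2 empty → new chain.
Insert 128: h=5, bucket 5 empty → new chain.
Insert 641: h=2, bucket 2 nonempty → append to chain.
Insert 81: h=4, bucket 4 empty → new chain.
Insert 755: h=2, bucket 2 nonempty → append to chain.
Final buckets:
0: .
1: .
2: 893 -> 641 -> 755
3: .
4: 81
5: 128

3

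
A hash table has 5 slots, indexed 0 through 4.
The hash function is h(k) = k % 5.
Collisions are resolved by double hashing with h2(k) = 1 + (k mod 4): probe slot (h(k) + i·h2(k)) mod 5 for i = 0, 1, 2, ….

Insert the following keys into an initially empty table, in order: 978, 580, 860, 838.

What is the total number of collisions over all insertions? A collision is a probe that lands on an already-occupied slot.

978: h=3 => slot 3
580: h=0 => slot 0
860: h=0, h2=1, probe 0,1 => slot 1
838: h=3, h2=3, probe 3,1,4 => slot 4
Table: [580, 860, -, 978, 838]

3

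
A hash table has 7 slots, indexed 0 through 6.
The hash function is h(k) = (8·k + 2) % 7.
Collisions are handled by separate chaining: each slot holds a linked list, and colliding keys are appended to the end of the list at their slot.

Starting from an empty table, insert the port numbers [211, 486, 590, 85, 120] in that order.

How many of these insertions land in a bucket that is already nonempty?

211 -> bucket 3
486 -> bucket 5
590 -> bucket 4
85 -> bucket 3 (collision)
120 -> bucket 3 (collision)
Final buckets:
0: —
1: —
2: —
3: 211 -> 85 -> 120
4: 590
5: 486
6: —

2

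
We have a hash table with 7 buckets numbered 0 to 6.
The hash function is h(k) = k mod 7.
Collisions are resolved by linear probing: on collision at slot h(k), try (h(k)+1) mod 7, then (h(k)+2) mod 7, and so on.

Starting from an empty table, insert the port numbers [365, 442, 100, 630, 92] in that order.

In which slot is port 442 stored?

365: h=1 -> slot 1
442: h=1, probe 1,2 -> slot 2
100: h=2, probe 2,3 -> slot 3
630: h=0 -> slot 0
92: h=1, probe 1,2,3,4 -> slot 4
Table: [630, 365, 442, 100, 92, —, —]

2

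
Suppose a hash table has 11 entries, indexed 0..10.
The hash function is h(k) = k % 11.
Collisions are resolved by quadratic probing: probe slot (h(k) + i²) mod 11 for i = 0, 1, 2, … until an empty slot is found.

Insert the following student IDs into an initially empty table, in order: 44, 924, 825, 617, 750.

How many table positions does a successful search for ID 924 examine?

44 hashes to 0; slot 0 is free -> place at 0.
924 hashes to 0; 0 taken -> place at 1.
825 hashes to 0; 0,1 taken -> place at 4.
617 hashes to 1; 1 taken -> place at 2.
750 hashes to 2; 2 taken -> place at 3.
Table: [44, 924, 617, 750, 825, ∅, ∅, ∅, ∅, ∅, ∅]
Lookup 924: h=0, probe 0,1 → found at 1.

2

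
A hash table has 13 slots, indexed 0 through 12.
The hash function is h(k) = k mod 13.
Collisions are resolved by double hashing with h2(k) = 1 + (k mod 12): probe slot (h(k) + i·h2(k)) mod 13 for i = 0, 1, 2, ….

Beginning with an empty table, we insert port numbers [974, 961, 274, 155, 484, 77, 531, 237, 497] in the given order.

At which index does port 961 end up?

1

974 hashes to 12; slot 12 is free => place at 12.
961 hashes to 12, h2=2; 12 taken => place at 1.
274 hashes to 1, h2=11; 1,12 taken => place at 10.
155 hashes to 12, h2=12; 12 taken => place at 11.
484 hashes to 3; slot 3 is free => place at 3.
77 hashes to 12, h2=6; 12 taken => place at 5.
531 hashes to 11, h2=4; 11 taken => place at 2.
237 hashes to 3, h2=10; 3 taken => place at 0.
497 hashes to 3, h2=6; 3 taken => place at 9.
Table: [237, 961, 531, 484, _, 77, _, _, _, 497, 274, 155, 974]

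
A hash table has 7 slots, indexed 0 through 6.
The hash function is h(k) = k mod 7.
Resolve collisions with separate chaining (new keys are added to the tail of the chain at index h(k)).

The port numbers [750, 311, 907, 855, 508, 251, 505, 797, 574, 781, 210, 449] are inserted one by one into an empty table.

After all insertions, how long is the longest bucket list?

750 -> bucket 1
311 -> bucket 3
907 -> bucket 4
855 -> bucket 1 (collision)
508 -> bucket 4 (collision)
251 -> bucket 6
505 -> bucket 1 (collision)
797 -> bucket 6 (collision)
574 -> bucket 0
781 -> bucket 4 (collision)
210 -> bucket 0 (collision)
449 -> bucket 1 (collision)
Final buckets:
0: 574 -> 210
1: 750 -> 855 -> 505 -> 449
2: .
3: 311
4: 907 -> 508 -> 781
5: .
6: 251 -> 797

4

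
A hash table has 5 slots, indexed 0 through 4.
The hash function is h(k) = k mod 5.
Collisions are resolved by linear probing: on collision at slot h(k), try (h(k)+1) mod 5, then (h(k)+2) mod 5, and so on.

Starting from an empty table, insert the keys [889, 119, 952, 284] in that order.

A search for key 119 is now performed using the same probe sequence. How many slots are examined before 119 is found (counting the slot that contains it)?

889: h=4 => slot 4
119: h=4, probe 4,0 => slot 0
952: h=2 => slot 2
284: h=4, probe 4,0,1 => slot 1
Table: [119, 284, 952, —, 889]
Lookup 119: h=4, probe 4,0 → found at 0.

2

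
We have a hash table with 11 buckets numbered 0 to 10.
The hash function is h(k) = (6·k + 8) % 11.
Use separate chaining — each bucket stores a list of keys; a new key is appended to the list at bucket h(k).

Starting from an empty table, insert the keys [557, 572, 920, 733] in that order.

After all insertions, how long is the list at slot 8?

Insert 557: h=6, bucket 6 empty → new chain.
Insert 572: h=8, bucket 8 empty → new chain.
Insert 920: h=6, bucket 6 nonempty → append to chain.
Insert 733: h=6, bucket 6 nonempty → append to chain.
Final buckets:
0: _
1: _
2: _
3: _
4: _
5: _
6: 557 -> 920 -> 733
7: _
8: 572
9: _
10: _

1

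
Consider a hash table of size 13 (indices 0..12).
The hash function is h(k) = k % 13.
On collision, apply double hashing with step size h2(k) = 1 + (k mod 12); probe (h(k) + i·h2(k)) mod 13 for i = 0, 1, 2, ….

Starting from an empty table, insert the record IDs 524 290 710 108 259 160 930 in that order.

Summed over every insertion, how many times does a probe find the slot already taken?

4

Insert 524: h=4, slot 4 empty -> index 4.
Insert 290: h=4, h2=3, slot 4 occupied -> index 7.
Insert 710: h=8, slot 8 empty -> index 8.
Insert 108: h=4, h2=1, slot 4 occupied -> index 5.
Insert 259: h=12, slot 12 empty -> index 12.
Insert 160: h=4, h2=5, slot 4 occupied -> index 9.
Insert 930: h=7, h2=7, slot 7 occupied -> index 1.
Table: [-, 930, -, -, 524, 108, -, 290, 710, 160, -, -, 259]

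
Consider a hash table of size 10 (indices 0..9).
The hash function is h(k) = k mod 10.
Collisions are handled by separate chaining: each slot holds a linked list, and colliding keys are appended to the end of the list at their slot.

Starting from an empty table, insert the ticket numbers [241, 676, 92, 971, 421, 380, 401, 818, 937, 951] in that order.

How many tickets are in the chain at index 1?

241 -> bucket 1
676 -> bucket 6
92 -> bucket 2
971 -> bucket 1 (collision)
421 -> bucket 1 (collision)
380 -> bucket 0
401 -> bucket 1 (collision)
818 -> bucket 8
937 -> bucket 7
951 -> bucket 1 (collision)
Final buckets:
0: 380
1: 241 -> 971 -> 421 -> 401 -> 951
2: 92
3: —
4: —
5: —
6: 676
7: 937
8: 818
9: —

5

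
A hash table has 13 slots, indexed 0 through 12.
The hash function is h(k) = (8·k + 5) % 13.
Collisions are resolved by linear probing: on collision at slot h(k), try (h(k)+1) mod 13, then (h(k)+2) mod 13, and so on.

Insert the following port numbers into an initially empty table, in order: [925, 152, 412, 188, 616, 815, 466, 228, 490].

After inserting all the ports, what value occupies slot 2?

Insert 925: h=8, slot 8 empty → index 8.
Insert 152: h=12, slot 12 empty → index 12.
Insert 412: h=12, slot 12 occupied → index 0.
Insert 188: h=1, slot 1 empty → index 1.
Insert 616: h=6, slot 6 empty → index 6.
Insert 815: h=12, slots 12,0,1 occupied → index 2.
Insert 466: h=2, slot 2 occupied → index 3.
Insert 228: h=9, slot 9 empty → index 9.
Insert 490: h=12, slots 12,0,1,2,3 occupied → index 4.
Table: [412, 188, 815, 466, 490, _, 616, _, 925, 228, _, _, 152]

815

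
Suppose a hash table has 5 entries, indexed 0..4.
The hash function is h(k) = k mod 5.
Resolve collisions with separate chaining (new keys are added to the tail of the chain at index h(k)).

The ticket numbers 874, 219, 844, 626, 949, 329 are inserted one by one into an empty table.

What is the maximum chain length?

Insert 874: h=4, bucket 4 empty -> new chain.
Insert 219: h=4, bucket 4 nonempty -> append to chain.
Insert 844: h=4, bucket 4 nonempty -> append to chain.
Insert 626: h=1, bucket 1 empty -> new chain.
Insert 949: h=4, bucket 4 nonempty -> append to chain.
Insert 329: h=4, bucket 4 nonempty -> append to chain.
Final buckets:
0: .
1: 626
2: .
3: .
4: 874 -> 219 -> 844 -> 949 -> 329

5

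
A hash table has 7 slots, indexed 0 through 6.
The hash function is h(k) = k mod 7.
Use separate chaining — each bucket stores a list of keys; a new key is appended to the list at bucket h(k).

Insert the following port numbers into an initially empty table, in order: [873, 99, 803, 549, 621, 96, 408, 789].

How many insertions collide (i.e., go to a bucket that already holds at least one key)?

4

Insert 873: h=5, bucket 5 empty → new chain.
Insert 99: h=1, bucket 1 empty → new chain.
Insert 803: h=5, bucket 5 nonempty → append to chain.
Insert 549: h=3, bucket 3 empty → new chain.
Insert 621: h=5, bucket 5 nonempty → append to chain.
Insert 96: h=5, bucket 5 nonempty → append to chain.
Insert 408: h=2, bucket 2 empty → new chain.
Insert 789: h=5, bucket 5 nonempty → append to chain.
Final buckets:
0: .
1: 99
2: 408
3: 549
4: .
5: 873 -> 803 -> 621 -> 96 -> 789
6: .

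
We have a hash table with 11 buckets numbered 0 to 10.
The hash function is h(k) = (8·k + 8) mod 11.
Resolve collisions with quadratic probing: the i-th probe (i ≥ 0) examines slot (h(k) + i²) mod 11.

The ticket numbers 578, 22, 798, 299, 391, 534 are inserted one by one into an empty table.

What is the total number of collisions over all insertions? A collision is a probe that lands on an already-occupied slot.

7

578 hashes to 1; slot 1 is free => place at 1.
22 hashes to 8; slot 8 is free => place at 8.
798 hashes to 1; 1 taken => place at 2.
299 hashes to 2; 2 taken => place at 3.
391 hashes to 1; 1,2 taken => place at 5.
534 hashes to 1; 1,2,5 taken => place at 10.
Table: [—, 578, 798, 299, —, 391, —, —, 22, —, 534]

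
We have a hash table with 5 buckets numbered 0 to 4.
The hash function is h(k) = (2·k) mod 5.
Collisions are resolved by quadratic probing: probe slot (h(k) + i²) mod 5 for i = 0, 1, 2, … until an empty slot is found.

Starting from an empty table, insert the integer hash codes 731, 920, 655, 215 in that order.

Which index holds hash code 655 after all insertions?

Insert 731: h=2, slot 2 empty → index 2.
Insert 920: h=0, slot 0 empty → index 0.
Insert 655: h=0, slot 0 occupied → index 1.
Insert 215: h=0, slots 0,1 occupied → index 4.
Table: [920, 655, 731, —, 215]

1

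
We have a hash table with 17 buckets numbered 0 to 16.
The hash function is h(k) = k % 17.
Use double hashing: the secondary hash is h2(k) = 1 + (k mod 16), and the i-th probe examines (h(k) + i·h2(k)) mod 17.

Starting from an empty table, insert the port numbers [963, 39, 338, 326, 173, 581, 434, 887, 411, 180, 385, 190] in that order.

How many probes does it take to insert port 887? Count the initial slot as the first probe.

3

Insert 963: h=11, slot 11 empty -> index 11.
Insert 39: h=5, slot 5 empty -> index 5.
Insert 338: h=15, slot 15 empty -> index 15.
Insert 326: h=3, slot 3 empty -> index 3.
Insert 173: h=3, h2=14, slot 3 occupied -> index 0.
Insert 581: h=3, h2=6, slot 3 occupied -> index 9.
Insert 434: h=9, h2=3, slot 9 occupied -> index 12.
Insert 887: h=3, h2=8, slots 3,11 occupied -> index 2.
Insert 411: h=3, h2=12, slots 3,15 occupied -> index 10.
Insert 180: h=10, h2=5, slots 10,15,3 occupied -> index 8.
Insert 385: h=11, h2=2, slot 11 occupied -> index 13.
Insert 190: h=3, h2=15, slot 3 occupied -> index 1.
Table: [173, 190, 887, 326, —, 39, —, —, 180, 581, 411, 963, 434, 385, —, 338, —]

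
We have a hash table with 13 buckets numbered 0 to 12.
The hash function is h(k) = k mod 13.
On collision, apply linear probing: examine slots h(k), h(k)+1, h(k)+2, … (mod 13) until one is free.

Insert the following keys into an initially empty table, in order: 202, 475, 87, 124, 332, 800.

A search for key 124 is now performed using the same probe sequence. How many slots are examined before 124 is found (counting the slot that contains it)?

4

202: h=7 → slot 7
475: h=7, probe 7,8 → slot 8
87: h=9 → slot 9
124: h=7, probe 7,8,9,10 → slot 10
332: h=7, probe 7,8,9,10,11 → slot 11
800: h=7, probe 7,8,9,10,11,12 → slot 12
Table: [_, _, _, _, _, _, _, 202, 475, 87, 124, 332, 800]
Lookup 124: h=7, probe 7,8,9,10 → found at 10.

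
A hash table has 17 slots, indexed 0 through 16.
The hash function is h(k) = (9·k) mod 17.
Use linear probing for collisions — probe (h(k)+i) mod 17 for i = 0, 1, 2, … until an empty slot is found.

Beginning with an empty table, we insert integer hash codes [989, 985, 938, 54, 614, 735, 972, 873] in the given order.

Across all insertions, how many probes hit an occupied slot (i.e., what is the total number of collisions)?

6

989 hashes to 10; slot 10 is free -> place at 10.
985 hashes to 8; slot 8 is free -> place at 8.
938 hashes to 10; 10 taken -> place at 11.
54 hashes to 10; 10,11 taken -> place at 12.
614 hashes to 1; slot 1 is free -> place at 1.
735 hashes to 2; slot 2 is free -> place at 2.
972 hashes to 10; 10,11,12 taken -> place at 13.
873 hashes to 3; slot 3 is free -> place at 3.
Table: [-, 614, 735, 873, -, -, -, -, 985, -, 989, 938, 54, 972, -, -, -]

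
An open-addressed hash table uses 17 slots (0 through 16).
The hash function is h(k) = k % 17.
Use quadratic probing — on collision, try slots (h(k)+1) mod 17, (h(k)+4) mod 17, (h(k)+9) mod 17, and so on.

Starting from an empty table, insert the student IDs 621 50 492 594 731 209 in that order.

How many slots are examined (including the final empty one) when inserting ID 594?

3

Insert 621: h=9, slot 9 empty => index 9.
Insert 50: h=16, slot 16 empty => index 16.
Insert 492: h=16, slot 16 occupied => index 0.
Insert 594: h=16, slots 16,0 occupied => index 3.
Insert 731: h=0, slot 0 occupied => index 1.
Insert 209: h=5, slot 5 empty => index 5.
Table: [492, 731, -, 594, -, 209, -, -, -, 621, -, -, -, -, -, -, 50]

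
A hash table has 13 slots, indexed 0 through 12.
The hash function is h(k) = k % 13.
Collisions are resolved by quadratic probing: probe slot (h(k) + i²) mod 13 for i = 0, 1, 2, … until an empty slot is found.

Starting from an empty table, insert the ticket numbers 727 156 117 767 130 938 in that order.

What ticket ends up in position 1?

117

727 hashes to 12; slot 12 is free => place at 12.
156 hashes to 0; slot 0 is free => place at 0.
117 hashes to 0; 0 taken => place at 1.
767 hashes to 0; 0,1 taken => place at 4.
130 hashes to 0; 0,1,4 taken => place at 9.
938 hashes to 2; slot 2 is free => place at 2.
Table: [156, 117, 938, ., 767, ., ., ., ., 130, ., ., 727]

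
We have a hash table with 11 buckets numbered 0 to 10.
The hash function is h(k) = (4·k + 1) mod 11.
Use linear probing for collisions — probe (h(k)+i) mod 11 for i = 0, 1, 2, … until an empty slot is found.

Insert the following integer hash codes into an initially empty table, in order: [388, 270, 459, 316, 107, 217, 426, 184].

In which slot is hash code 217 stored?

388 hashes to 2; slot 2 is free -> place at 2.
270 hashes to 3; slot 3 is free -> place at 3.
459 hashes to 0; slot 0 is free -> place at 0.
316 hashes to 0; 0 taken -> place at 1.
107 hashes to 0; 0,1,2,3 taken -> place at 4.
217 hashes to 0; 0,1,2,3,4 taken -> place at 5.
426 hashes to 0; 0,1,2,3,4,5 taken -> place at 6.
184 hashes to 0; 0,1,2,3,4,5,6 taken -> place at 7.
Table: [459, 316, 388, 270, 107, 217, 426, 184, ∅, ∅, ∅]

5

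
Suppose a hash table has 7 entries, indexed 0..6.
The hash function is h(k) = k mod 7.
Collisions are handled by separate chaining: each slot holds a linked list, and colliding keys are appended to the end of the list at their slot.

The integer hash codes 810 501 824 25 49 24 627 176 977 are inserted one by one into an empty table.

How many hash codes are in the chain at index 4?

4

Insert 810: h=5, bucket 5 empty -> new chain.
Insert 501: h=4, bucket 4 empty -> new chain.
Insert 824: h=5, bucket 5 nonempty -> append to chain.
Insert 25: h=4, bucket 4 nonempty -> append to chain.
Insert 49: h=0, bucket 0 empty -> new chain.
Insert 24: h=3, bucket 3 empty -> new chain.
Insert 627: h=4, bucket 4 nonempty -> append to chain.
Insert 176: h=1, bucket 1 empty -> new chain.
Insert 977: h=4, bucket 4 nonempty -> append to chain.
Final buckets:
0: 49
1: 176
2: —
3: 24
4: 501 -> 25 -> 627 -> 977
5: 810 -> 824
6: —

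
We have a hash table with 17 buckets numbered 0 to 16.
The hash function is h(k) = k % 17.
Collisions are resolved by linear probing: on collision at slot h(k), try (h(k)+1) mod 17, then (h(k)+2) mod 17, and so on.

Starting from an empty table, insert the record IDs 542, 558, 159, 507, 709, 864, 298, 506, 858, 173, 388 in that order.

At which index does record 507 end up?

16

Insert 542: h=15, slot 15 empty => index 15.
Insert 558: h=14, slot 14 empty => index 14.
Insert 159: h=6, slot 6 empty => index 6.
Insert 507: h=14, slots 14,15 occupied => index 16.
Insert 709: h=12, slot 12 empty => index 12.
Insert 864: h=14, slots 14,15,16 occupied => index 0.
Insert 298: h=9, slot 9 empty => index 9.
Insert 506: h=13, slot 13 empty => index 13.
Insert 858: h=8, slot 8 empty => index 8.
Insert 173: h=3, slot 3 empty => index 3.
Insert 388: h=14, slots 14,15,16,0 occupied => index 1.
Table: [864, 388, ., 173, ., ., 159, ., 858, 298, ., ., 709, 506, 558, 542, 507]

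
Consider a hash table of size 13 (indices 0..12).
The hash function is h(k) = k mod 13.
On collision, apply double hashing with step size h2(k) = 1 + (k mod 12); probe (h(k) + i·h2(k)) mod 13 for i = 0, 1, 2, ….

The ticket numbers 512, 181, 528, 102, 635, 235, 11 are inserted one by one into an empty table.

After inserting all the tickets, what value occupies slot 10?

635

Insert 512: h=5, slot 5 empty → index 5.
Insert 181: h=12, slot 12 empty → index 12.
Insert 528: h=8, slot 8 empty → index 8.
Insert 102: h=11, slot 11 empty → index 11.
Insert 635: h=11, h2=12, slot 11 occupied → index 10.
Insert 235: h=1, slot 1 empty → index 1.
Insert 11: h=11, h2=12, slots 11,10 occupied → index 9.
Table: [∅, 235, ∅, ∅, ∅, 512, ∅, ∅, 528, 11, 635, 102, 181]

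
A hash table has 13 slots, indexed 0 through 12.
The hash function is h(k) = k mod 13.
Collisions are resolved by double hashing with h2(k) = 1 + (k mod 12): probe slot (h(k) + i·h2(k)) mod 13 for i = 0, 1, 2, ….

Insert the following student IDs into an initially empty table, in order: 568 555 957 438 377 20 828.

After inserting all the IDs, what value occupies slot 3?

438

568 hashes to 9; slot 9 is free => place at 9.
555 hashes to 9, h2=4; 9 taken => place at 0.
957 hashes to 8; slot 8 is free => place at 8.
438 hashes to 9, h2=7; 9 taken => place at 3.
377 hashes to 0, h2=6; 0 taken => place at 6.
20 hashes to 7; slot 7 is free => place at 7.
828 hashes to 9, h2=1; 9 taken => place at 10.
Table: [555, _, _, 438, _, _, 377, 20, 957, 568, 828, _, _]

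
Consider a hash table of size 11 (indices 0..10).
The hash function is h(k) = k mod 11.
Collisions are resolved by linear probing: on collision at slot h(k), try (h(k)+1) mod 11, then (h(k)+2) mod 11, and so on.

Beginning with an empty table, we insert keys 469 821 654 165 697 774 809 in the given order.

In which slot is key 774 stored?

6

469: h=7 => slot 7
821: h=7, probe 7,8 => slot 8
654: h=5 => slot 5
165: h=0 => slot 0
697: h=4 => slot 4
774: h=4, probe 4,5,6 => slot 6
809: h=6, probe 6,7,8,9 => slot 9
Table: [165, ., ., ., 697, 654, 774, 469, 821, 809, .]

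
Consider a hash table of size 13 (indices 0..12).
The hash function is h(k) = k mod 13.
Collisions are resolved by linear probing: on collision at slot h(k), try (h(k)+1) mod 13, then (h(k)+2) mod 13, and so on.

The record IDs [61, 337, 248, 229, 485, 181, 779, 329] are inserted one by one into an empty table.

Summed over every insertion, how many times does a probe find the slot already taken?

Insert 61: h=9, slot 9 empty => index 9.
Insert 337: h=12, slot 12 empty => index 12.
Insert 248: h=1, slot 1 empty => index 1.
Insert 229: h=8, slot 8 empty => index 8.
Insert 485: h=4, slot 4 empty => index 4.
Insert 181: h=12, slot 12 occupied => index 0.
Insert 779: h=12, slots 12,0,1 occupied => index 2.
Insert 329: h=4, slot 4 occupied => index 5.
Table: [181, 248, 779, ∅, 485, 329, ∅, ∅, 229, 61, ∅, ∅, 337]

5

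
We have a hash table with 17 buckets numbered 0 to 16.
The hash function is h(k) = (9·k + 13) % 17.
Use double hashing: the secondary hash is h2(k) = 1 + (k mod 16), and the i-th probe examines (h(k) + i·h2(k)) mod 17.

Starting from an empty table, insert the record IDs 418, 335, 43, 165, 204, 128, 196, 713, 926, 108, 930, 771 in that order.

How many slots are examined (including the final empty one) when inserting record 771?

418: h=1 => slot 1
335: h=2 => slot 2
43: h=9 => slot 9
165: h=2, h2=6, probe 2,8 => slot 8
204: h=13 => slot 13
128: h=9, h2=1, probe 9,10 => slot 10
196: h=9, h2=5, probe 9,14 => slot 14
713: h=4 => slot 4
926: h=0 => slot 0
108: h=16 => slot 16
930: h=2, h2=3, probe 2,5 => slot 5
771: h=16, h2=4, probe 16,3 => slot 3
Table: [926, 418, 335, 771, 713, 930, ∅, ∅, 165, 43, 128, ∅, ∅, 204, 196, ∅, 108]

2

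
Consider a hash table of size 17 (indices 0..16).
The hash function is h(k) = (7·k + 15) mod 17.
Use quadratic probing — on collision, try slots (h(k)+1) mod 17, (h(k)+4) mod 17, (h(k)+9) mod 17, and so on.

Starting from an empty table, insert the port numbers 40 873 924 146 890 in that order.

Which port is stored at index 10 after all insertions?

Insert 40: h=6, slot 6 empty -> index 6.
Insert 873: h=6, slot 6 occupied -> index 7.
Insert 924: h=6, slots 6,7 occupied -> index 10.
Insert 146: h=0, slot 0 empty -> index 0.
Insert 890: h=6, slots 6,7,10 occupied -> index 15.
Table: [146, _, _, _, _, _, 40, 873, _, _, 924, _, _, _, _, 890, _]

924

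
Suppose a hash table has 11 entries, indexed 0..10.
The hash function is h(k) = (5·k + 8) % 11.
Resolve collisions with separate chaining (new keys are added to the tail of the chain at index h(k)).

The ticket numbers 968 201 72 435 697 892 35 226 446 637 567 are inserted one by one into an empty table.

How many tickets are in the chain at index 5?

5

Insert 968: h=8, bucket 8 empty -> new chain.
Insert 201: h=1, bucket 1 empty -> new chain.
Insert 72: h=5, bucket 5 empty -> new chain.
Insert 435: h=5, bucket 5 nonempty -> append to chain.
Insert 697: h=6, bucket 6 empty -> new chain.
Insert 892: h=2, bucket 2 empty -> new chain.
Insert 35: h=7, bucket 7 empty -> new chain.
Insert 226: h=5, bucket 5 nonempty -> append to chain.
Insert 446: h=5, bucket 5 nonempty -> append to chain.
Insert 637: h=3, bucket 3 empty -> new chain.
Insert 567: h=5, bucket 5 nonempty -> append to chain.
Final buckets:
0: —
1: 201
2: 892
3: 637
4: —
5: 72 -> 435 -> 226 -> 446 -> 567
6: 697
7: 35
8: 968
9: —
10: —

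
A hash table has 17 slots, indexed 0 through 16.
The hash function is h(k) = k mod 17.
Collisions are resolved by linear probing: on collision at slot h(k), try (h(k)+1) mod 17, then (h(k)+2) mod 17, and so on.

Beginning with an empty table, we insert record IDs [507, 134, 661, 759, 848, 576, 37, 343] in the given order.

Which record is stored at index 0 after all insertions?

848

507: h=14 => slot 14
134: h=15 => slot 15
661: h=15, probe 15,16 => slot 16
759: h=11 => slot 11
848: h=15, probe 15,16,0 => slot 0
576: h=15, probe 15,16,0,1 => slot 1
37: h=3 => slot 3
343: h=3, probe 3,4 => slot 4
Table: [848, 576, _, 37, 343, _, _, _, _, _, _, 759, _, _, 507, 134, 661]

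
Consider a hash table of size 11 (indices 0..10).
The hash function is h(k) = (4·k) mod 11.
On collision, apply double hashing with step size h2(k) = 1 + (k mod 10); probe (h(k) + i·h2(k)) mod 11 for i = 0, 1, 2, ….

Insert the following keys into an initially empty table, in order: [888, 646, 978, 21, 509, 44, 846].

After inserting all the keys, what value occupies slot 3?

846

888: h=10 -> slot 10
646: h=10, h2=7, probe 10,6 -> slot 6
978: h=7 -> slot 7
21: h=7, h2=2, probe 7,9 -> slot 9
509: h=1 -> slot 1
44: h=0 -> slot 0
846: h=7, h2=7, probe 7,3 -> slot 3
Table: [44, 509, —, 846, —, —, 646, 978, —, 21, 888]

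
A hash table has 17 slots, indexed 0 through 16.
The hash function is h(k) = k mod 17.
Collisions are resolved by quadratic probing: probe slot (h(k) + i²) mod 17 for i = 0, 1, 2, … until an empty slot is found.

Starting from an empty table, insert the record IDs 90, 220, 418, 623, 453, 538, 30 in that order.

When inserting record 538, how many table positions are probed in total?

90 hashes to 5; slot 5 is free -> place at 5.
220 hashes to 16; slot 16 is free -> place at 16.
418 hashes to 10; slot 10 is free -> place at 10.
623 hashes to 11; slot 11 is free -> place at 11.
453 hashes to 11; 11 taken -> place at 12.
538 hashes to 11; 11,12 taken -> place at 15.
30 hashes to 13; slot 13 is free -> place at 13.
Table: [., ., ., ., ., 90, ., ., ., ., 418, 623, 453, 30, ., 538, 220]

3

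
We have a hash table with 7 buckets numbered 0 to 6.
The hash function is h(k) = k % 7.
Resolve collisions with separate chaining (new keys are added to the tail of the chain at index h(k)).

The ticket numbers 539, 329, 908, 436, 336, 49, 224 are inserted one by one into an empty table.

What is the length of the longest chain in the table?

5

Insert 539: h=0, bucket 0 empty → new chain.
Insert 329: h=0, bucket 0 nonempty → append to chain.
Insert 908: h=5, bucket 5 empty → new chain.
Insert 436: h=2, bucket 2 empty → new chain.
Insert 336: h=0, bucket 0 nonempty → append to chain.
Insert 49: h=0, bucket 0 nonempty → append to chain.
Insert 224: h=0, bucket 0 nonempty → append to chain.
Final buckets:
0: 539 -> 329 -> 336 -> 49 -> 224
1: -
2: 436
3: -
4: -
5: 908
6: -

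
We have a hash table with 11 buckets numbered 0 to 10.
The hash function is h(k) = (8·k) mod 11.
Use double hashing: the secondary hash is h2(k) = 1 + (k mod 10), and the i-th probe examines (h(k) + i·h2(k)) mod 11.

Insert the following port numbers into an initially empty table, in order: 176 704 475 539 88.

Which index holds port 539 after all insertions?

176: h=0 → slot 0
704: h=0, h2=5, probe 0,5 → slot 5
475: h=5, h2=6, probe 5,0,6 → slot 6
539: h=0, h2=10, probe 0,10 → slot 10
88: h=0, h2=9, probe 0,9 → slot 9
Table: [176, _, _, _, _, 704, 475, _, _, 88, 539]

10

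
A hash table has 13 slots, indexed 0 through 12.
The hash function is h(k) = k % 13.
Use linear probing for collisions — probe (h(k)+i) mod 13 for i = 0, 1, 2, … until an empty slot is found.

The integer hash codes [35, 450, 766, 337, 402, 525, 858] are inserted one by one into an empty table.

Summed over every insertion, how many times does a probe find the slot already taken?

Insert 35: h=9, slot 9 empty -> index 9.
Insert 450: h=8, slot 8 empty -> index 8.
Insert 766: h=12, slot 12 empty -> index 12.
Insert 337: h=12, slot 12 occupied -> index 0.
Insert 402: h=12, slots 12,0 occupied -> index 1.
Insert 525: h=5, slot 5 empty -> index 5.
Insert 858: h=0, slots 0,1 occupied -> index 2.
Table: [337, 402, 858, ., ., 525, ., ., 450, 35, ., ., 766]

5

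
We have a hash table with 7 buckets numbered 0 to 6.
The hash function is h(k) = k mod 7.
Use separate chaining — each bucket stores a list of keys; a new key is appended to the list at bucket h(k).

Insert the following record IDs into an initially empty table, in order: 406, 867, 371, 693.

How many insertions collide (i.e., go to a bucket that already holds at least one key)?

Insert 406: h=0, bucket 0 empty → new chain.
Insert 867: h=6, bucket 6 empty → new chain.
Insert 371: h=0, bucket 0 nonempty → append to chain.
Insert 693: h=0, bucket 0 nonempty → append to chain.
Final buckets:
0: 406 -> 371 -> 693
1: ∅
2: ∅
3: ∅
4: ∅
5: ∅
6: 867

2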